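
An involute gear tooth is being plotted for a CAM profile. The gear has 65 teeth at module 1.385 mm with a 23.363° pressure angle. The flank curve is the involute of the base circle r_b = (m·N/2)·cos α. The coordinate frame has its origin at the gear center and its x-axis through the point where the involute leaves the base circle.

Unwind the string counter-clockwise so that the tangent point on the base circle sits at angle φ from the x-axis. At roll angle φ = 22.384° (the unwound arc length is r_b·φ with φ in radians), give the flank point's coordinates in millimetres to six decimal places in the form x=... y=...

x=44.356073 y=0.808839

pitch radius r_p = m·N/2 = 1.385·65/2 = 45.012500
base radius r_b = r_p·cos α = 45.012500·cos 23.363° = 41.321966
roll angle φ = 22.384° = 0.39067450 rad
x = r_b·(cos φ + φ·sin φ) = 41.321966·(0.92465241 + 0.39067450·0.38081218) = 44.356073
y = r_b·(sin φ − φ·cos φ) = 41.321966·(0.38081218 − 0.39067450·0.92465241) = 0.808839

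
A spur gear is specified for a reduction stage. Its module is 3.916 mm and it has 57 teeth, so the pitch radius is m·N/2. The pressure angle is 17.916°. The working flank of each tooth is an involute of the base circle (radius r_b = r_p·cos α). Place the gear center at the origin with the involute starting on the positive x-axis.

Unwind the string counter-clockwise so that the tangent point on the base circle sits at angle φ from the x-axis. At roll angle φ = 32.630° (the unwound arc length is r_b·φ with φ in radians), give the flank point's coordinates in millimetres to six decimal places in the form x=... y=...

x=122.043718 y=6.328647

pitch radius r_p = m·N/2 = 3.916·57/2 = 111.606000
base radius r_b = r_p·cos α = 111.606000·cos 17.916° = 106.194062
roll angle φ = 32.630° = 0.56950093 rad
x = r_b·(cos φ + φ·sin φ) = 106.194062·(0.84217018 + 0.56950093·0.53921182) = 122.043718
y = r_b·(sin φ − φ·cos φ) = 106.194062·(0.53921182 − 0.56950093·0.84217018) = 6.328647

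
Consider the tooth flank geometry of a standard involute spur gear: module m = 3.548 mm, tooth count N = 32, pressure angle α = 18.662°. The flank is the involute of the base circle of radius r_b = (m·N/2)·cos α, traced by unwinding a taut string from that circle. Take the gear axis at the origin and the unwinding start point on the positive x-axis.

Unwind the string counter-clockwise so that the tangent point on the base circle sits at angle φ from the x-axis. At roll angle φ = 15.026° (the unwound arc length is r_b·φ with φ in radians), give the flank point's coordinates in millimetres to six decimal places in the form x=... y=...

pitch radius r_p = m·N/2 = 3.548·32/2 = 56.768000
base radius r_b = r_p·cos α = 56.768000·cos 18.662° = 53.783292
roll angle φ = 15.026° = 0.26225317 rad
x = r_b·(cos φ + φ·sin φ) = 53.783292·(0.96580828 + 0.26225317·0.25925734) = 55.601132
y = r_b·(sin φ − φ·cos φ) = 53.783292·(0.25925734 − 0.26225317·0.96580828) = 0.321143

x=55.601132 y=0.321143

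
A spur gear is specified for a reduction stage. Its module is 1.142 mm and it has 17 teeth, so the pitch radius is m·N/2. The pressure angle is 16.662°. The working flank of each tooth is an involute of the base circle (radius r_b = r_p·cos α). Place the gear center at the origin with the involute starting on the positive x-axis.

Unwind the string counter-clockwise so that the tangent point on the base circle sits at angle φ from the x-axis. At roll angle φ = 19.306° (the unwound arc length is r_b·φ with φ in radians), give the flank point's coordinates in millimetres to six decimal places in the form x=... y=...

x=9.812458 y=0.117248

pitch radius r_p = m·N/2 = 1.142·17/2 = 9.707000
base radius r_b = r_p·cos α = 9.707000·cos 16.662° = 9.299431
roll angle φ = 19.306° = 0.33695327 rad
x = r_b·(cos φ + φ·sin φ) = 9.299431·(0.94376634 + 0.33695327·0.33061323) = 9.812458
y = r_b·(sin φ − φ·cos φ) = 9.299431·(0.33061323 − 0.33695327·0.94376634) = 0.117248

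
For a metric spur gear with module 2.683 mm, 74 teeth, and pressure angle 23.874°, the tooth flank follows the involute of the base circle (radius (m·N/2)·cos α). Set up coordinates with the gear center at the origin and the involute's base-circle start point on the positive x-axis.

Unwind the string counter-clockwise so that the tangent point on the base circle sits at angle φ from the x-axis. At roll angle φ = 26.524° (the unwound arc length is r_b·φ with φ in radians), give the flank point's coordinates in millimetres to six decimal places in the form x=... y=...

x=99.989189 y=2.938114

pitch radius r_p = m·N/2 = 2.683·74/2 = 99.271000
base radius r_b = r_p·cos α = 99.271000·cos 23.874° = 90.777146
roll angle φ = 26.524° = 0.46293113 rad
x = r_b·(cos φ + φ·sin φ) = 90.777146·(0.89474738 + 0.46293113·0.44657264) = 99.989189
y = r_b·(sin φ − φ·cos φ) = 90.777146·(0.44657264 − 0.46293113·0.89474738) = 2.938114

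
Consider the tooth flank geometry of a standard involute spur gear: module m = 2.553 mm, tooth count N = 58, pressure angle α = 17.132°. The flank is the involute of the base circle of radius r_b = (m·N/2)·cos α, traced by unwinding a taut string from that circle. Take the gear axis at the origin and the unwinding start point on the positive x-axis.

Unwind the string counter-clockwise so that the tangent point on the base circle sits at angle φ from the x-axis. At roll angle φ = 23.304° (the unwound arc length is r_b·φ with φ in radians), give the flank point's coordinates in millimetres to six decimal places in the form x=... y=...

x=76.364318 y=1.560769

pitch radius r_p = m·N/2 = 2.553·58/2 = 74.037000
base radius r_b = r_p·cos α = 74.037000·cos 17.132° = 70.751878
roll angle φ = 23.304° = 0.40673153 rad
x = r_b·(cos φ + φ·sin φ) = 70.751878·(0.91841876 + 0.40673153·0.39560962) = 76.364318
y = r_b·(sin φ − φ·cos φ) = 70.751878·(0.39560962 − 0.40673153·0.91841876) = 1.560769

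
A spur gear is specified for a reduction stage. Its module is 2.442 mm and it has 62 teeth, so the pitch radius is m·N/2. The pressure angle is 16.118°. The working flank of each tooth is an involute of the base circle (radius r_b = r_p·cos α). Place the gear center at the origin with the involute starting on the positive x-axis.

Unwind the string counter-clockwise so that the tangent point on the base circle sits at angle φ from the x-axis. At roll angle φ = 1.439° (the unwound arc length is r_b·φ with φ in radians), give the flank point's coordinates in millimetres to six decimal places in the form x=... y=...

x=72.749238 y=0.000384

pitch radius r_p = m·N/2 = 2.442·62/2 = 75.702000
base radius r_b = r_p·cos α = 75.702000·cos 16.118° = 72.726305
roll angle φ = 1.439° = 0.02511529 rad
x = r_b·(cos φ + φ·sin φ) = 72.726305·(0.99968463 + 0.02511529·0.02511265) = 72.749238
y = r_b·(sin φ − φ·cos φ) = 72.726305·(0.02511265 − 0.02511529·0.99968463) = 0.000384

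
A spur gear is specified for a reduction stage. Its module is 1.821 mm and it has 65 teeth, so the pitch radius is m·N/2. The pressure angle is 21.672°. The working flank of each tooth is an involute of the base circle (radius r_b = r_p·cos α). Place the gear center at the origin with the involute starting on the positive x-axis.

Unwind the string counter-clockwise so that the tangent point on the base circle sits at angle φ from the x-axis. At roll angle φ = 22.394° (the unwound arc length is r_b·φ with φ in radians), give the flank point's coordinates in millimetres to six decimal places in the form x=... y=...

x=59.040907 y=1.077984

pitch radius r_p = m·N/2 = 1.821·65/2 = 59.182500
base radius r_b = r_p·cos α = 59.182500·cos 21.672° = 54.999076
roll angle φ = 22.394° = 0.39084903 rad
x = r_b·(cos φ + φ·sin φ) = 54.999076·(0.92458593 + 0.39084903·0.38097356) = 59.040907
y = r_b·(sin φ − φ·cos φ) = 54.999076·(0.38097356 − 0.39084903·0.92458593) = 1.077984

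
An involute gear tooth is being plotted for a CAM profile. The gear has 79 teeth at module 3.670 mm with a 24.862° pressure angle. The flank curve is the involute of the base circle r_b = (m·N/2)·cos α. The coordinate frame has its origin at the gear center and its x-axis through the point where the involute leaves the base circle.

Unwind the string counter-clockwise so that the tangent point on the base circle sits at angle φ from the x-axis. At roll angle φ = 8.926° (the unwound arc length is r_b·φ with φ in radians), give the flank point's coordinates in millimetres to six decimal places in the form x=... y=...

pitch radius r_p = m·N/2 = 3.670·79/2 = 144.965000
base radius r_b = r_p·cos α = 144.965000·cos 24.862° = 131.530087
roll angle φ = 8.926° = 0.15578809 rad
x = r_b·(cos φ + φ·sin φ) = 131.530087·(0.98788956 + 0.15578809·0.15515869) = 133.116528
y = r_b·(sin φ − φ·cos φ) = 131.530087·(0.15515869 − 0.15578809·0.98788956) = 0.165368

x=133.116528 y=0.165368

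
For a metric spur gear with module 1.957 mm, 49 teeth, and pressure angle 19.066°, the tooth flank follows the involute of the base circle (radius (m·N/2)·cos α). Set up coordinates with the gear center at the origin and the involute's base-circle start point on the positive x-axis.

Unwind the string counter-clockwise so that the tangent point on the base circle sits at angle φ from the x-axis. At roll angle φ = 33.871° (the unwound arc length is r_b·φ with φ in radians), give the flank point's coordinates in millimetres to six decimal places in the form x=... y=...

pitch radius r_p = m·N/2 = 1.957·49/2 = 47.946500
base radius r_b = r_p·cos α = 47.946500·cos 19.066° = 45.316295
roll angle φ = 33.871° = 0.59116047 rad
x = r_b·(cos φ + φ·sin φ) = 45.316295·(0.83029448 + 0.59116047·0.55732493) = 52.556160
y = r_b·(sin φ − φ·cos φ) = 45.316295·(0.55732493 − 0.59116047·0.83029448) = 3.012974

x=52.556160 y=3.012974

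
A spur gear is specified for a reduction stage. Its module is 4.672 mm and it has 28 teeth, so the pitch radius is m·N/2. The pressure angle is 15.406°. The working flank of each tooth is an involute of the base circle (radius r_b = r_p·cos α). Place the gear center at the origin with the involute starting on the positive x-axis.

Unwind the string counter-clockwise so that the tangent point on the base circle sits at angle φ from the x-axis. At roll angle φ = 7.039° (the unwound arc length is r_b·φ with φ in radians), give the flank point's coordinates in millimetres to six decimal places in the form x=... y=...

x=63.531805 y=0.038916

pitch radius r_p = m·N/2 = 4.672·28/2 = 65.408000
base radius r_b = r_p·cos α = 65.408000·cos 15.406° = 63.057733
roll angle φ = 7.039° = 0.12285373 rad
x = r_b·(cos φ + φ·sin φ) = 63.057733·(0.99246297 + 0.12285373·0.12254492) = 63.531805
y = r_b·(sin φ − φ·cos φ) = 63.057733·(0.12254492 − 0.12285373·0.99246297) = 0.038916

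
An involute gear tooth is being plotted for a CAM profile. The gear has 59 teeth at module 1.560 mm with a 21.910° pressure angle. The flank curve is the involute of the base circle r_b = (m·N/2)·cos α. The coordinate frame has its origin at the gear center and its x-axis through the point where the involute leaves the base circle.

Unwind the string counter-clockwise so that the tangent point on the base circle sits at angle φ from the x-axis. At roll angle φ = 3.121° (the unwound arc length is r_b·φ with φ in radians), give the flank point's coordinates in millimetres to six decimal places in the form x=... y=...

x=42.759324 y=0.002300

pitch radius r_p = m·N/2 = 1.560·59/2 = 46.020000
base radius r_b = r_p·cos α = 46.020000·cos 21.910° = 42.696028
roll angle φ = 3.121° = 0.05447173 rad
x = r_b·(cos φ + φ·sin φ) = 42.696028·(0.99851678 + 0.05447173·0.05444479) = 42.759324
y = r_b·(sin φ − φ·cos φ) = 42.696028·(0.05444479 − 0.05447173·0.99851678) = 0.002300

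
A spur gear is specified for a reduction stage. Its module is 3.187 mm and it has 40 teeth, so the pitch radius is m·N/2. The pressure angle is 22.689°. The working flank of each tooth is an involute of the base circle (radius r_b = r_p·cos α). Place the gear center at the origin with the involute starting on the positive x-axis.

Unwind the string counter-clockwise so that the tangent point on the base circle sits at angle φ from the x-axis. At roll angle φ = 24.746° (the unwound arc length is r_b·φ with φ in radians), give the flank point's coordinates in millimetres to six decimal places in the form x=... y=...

pitch radius r_p = m·N/2 = 3.187·40/2 = 63.740000
base radius r_b = r_p·cos α = 63.740000·cos 22.689° = 58.807299
roll angle φ = 24.746° = 0.43189918 rad
x = r_b·(cos φ + φ·sin φ) = 58.807299·(0.90817240 + 0.43189918·0.41859634) = 64.039021
y = r_b·(sin φ − φ·cos φ) = 58.807299·(0.41859634 − 0.43189918·0.90817240) = 1.550009

x=64.039021 y=1.550009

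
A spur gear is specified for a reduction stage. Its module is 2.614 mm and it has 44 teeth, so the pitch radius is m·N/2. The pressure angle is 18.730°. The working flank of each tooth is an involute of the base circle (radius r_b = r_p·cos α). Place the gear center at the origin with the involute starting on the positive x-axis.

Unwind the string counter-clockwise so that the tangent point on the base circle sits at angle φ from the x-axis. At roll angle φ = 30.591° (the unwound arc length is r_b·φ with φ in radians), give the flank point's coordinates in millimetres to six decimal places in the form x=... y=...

x=61.680639 y=2.685088

pitch radius r_p = m·N/2 = 2.614·44/2 = 57.508000
base radius r_b = r_p·cos α = 57.508000·cos 18.730° = 54.462507
roll angle φ = 30.591° = 0.53391367 rad
x = r_b·(cos φ + φ·sin φ) = 54.462507·(0.86082198 + 0.53391367·0.50890620) = 61.680639
y = r_b·(sin φ − φ·cos φ) = 54.462507·(0.50890620 − 0.53391367·0.86082198) = 2.685088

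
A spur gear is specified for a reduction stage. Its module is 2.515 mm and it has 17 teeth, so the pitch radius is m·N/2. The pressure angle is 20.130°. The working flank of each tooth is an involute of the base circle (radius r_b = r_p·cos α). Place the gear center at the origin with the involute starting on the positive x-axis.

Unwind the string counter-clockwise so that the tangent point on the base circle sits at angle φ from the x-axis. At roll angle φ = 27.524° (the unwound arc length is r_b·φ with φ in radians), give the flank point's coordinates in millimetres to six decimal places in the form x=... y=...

x=22.255686 y=0.724724

pitch radius r_p = m·N/2 = 2.515·17/2 = 21.377500
base radius r_b = r_p·cos α = 21.377500·cos 20.130° = 20.071638
roll angle φ = 27.524° = 0.48038442 rad
x = r_b·(cos φ + φ·sin φ) = 20.071638·(0.88681734 + 0.48038442·0.46212012) = 22.255686
y = r_b·(sin φ − φ·cos φ) = 20.071638·(0.46212012 − 0.48038442·0.88681734) = 0.724724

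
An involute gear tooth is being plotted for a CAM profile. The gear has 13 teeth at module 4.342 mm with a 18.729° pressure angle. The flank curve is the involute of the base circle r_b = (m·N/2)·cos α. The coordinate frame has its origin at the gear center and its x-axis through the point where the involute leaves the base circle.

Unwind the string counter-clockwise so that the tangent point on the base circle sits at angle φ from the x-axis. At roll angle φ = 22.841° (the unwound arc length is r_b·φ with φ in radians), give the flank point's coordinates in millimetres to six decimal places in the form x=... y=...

x=28.768772 y=0.555538

pitch radius r_p = m·N/2 = 4.342·13/2 = 28.223000
base radius r_b = r_p·cos α = 28.223000·cos 18.729° = 26.728532
roll angle φ = 22.841° = 0.39865065 rad
x = r_b·(cos φ + φ·sin φ) = 26.728532·(0.92158562 + 0.39865065·0.38817516) = 28.768772
y = r_b·(sin φ − φ·cos φ) = 26.728532·(0.38817516 − 0.39865065·0.92158562) = 0.555538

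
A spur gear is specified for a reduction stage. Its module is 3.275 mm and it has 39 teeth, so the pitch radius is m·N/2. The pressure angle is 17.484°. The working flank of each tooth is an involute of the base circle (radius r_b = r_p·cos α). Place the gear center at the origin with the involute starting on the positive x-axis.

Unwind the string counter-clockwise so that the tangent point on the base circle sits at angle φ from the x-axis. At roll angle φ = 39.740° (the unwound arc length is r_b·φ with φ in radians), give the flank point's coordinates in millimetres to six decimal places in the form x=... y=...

x=73.848093 y=6.454457

pitch radius r_p = m·N/2 = 3.275·39/2 = 63.862500
base radius r_b = r_p·cos α = 63.862500·cos 17.484° = 60.912109
roll angle φ = 39.740° = 0.69359384 rad
x = r_b·(cos φ + φ·sin φ) = 60.912109·(0.76895342 + 0.69359384·0.63930480) = 73.848093
y = r_b·(sin φ − φ·cos φ) = 60.912109·(0.63930480 − 0.69359384·0.76895342) = 6.454457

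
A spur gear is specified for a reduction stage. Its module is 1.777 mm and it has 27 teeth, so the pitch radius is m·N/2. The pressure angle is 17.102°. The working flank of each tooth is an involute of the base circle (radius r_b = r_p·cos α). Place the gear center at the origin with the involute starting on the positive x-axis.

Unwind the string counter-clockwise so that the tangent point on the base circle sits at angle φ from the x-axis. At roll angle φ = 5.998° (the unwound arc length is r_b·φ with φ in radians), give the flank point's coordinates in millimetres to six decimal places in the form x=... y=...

x=23.054043 y=0.008759

pitch radius r_p = m·N/2 = 1.777·27/2 = 23.989500
base radius r_b = r_p·cos α = 23.989500·cos 17.102° = 22.928750
roll angle φ = 5.998° = 0.10468485 rad
x = r_b·(cos φ + φ·sin φ) = 22.928750·(0.99452554 + 0.10468485·0.10449375) = 23.054043
y = r_b·(sin φ − φ·cos φ) = 22.928750·(0.10449375 − 0.10468485·0.99452554) = 0.008759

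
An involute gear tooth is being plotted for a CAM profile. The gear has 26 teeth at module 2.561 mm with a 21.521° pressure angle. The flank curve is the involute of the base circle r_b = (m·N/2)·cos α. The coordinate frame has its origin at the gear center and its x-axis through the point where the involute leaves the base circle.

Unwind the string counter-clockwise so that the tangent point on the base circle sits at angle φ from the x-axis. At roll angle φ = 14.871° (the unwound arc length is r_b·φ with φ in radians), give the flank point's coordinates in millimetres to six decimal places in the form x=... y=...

x=31.997628 y=0.179296

pitch radius r_p = m·N/2 = 2.561·26/2 = 33.293000
base radius r_b = r_p·cos α = 33.293000·cos 21.521° = 30.971918
roll angle φ = 14.871° = 0.25954791 rad
x = r_b·(cos φ + φ·sin φ) = 30.971918·(0.96650610 + 0.25954791·0.25664363) = 31.997628
y = r_b·(sin φ − φ·cos φ) = 30.971918·(0.25664363 − 0.25954791·0.96650610) = 0.179296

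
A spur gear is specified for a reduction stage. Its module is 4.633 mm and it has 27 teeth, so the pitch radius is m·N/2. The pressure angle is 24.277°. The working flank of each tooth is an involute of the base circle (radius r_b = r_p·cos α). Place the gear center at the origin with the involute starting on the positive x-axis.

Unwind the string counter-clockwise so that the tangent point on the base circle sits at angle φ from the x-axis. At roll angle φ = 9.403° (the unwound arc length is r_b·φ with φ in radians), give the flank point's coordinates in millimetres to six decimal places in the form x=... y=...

pitch radius r_p = m·N/2 = 4.633·27/2 = 62.545500
base radius r_b = r_p·cos α = 62.545500·cos 24.277° = 57.014501
roll angle φ = 9.403° = 0.16411331 rad
x = r_b·(cos φ + φ·sin φ) = 57.014501·(0.98656361 + 0.16411331·0.16337762) = 57.777130
y = r_b·(sin φ − φ·cos φ) = 57.014501·(0.16337762 − 0.16411331·0.98656361) = 0.083777

x=57.777130 y=0.083777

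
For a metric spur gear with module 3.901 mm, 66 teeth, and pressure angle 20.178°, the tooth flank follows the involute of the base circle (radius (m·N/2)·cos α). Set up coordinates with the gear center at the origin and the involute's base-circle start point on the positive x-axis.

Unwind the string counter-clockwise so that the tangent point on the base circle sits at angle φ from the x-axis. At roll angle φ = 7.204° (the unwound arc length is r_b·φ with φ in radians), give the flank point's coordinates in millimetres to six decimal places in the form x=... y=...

pitch radius r_p = m·N/2 = 3.901·66/2 = 128.733000
base radius r_b = r_p·cos α = 128.733000·cos 20.178° = 120.832081
roll angle φ = 7.204° = 0.12573352 rad
x = r_b·(cos φ + φ·sin φ) = 120.832081·(0.99210595 + 0.12573352·0.12540250) = 121.783422
y = r_b·(sin φ − φ·cos φ) = 120.832081·(0.12540250 − 0.12573352·0.99210595) = 0.079933

x=121.783422 y=0.079933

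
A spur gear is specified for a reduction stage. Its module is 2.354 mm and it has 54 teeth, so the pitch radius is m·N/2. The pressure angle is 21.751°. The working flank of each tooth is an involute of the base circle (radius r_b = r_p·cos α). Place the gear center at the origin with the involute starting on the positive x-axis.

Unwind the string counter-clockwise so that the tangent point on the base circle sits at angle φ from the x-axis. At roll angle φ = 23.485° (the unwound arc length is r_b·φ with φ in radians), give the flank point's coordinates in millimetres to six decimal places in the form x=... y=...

x=63.785573 y=1.332485

pitch radius r_p = m·N/2 = 2.354·54/2 = 63.558000
base radius r_b = r_p·cos α = 63.558000·cos 21.751° = 59.032866
roll angle φ = 23.485° = 0.40989057 rad
x = r_b·(cos φ + φ·sin φ) = 59.032866·(0.91716444 + 0.40989057·0.39850897) = 63.785573
y = r_b·(sin φ − φ·cos φ) = 59.032866·(0.39850897 − 0.40989057·0.91716444) = 1.332485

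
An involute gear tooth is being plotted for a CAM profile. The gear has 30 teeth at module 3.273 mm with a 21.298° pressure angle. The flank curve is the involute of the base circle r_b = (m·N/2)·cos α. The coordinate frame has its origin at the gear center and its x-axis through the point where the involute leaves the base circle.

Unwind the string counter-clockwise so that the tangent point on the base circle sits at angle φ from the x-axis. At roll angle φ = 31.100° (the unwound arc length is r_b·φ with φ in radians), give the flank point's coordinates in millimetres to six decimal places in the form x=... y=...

pitch radius r_p = m·N/2 = 3.273·30/2 = 49.095000
base radius r_b = r_p·cos α = 49.095000·cos 21.298° = 45.742003
roll angle φ = 31.100° = 0.54279740 rad
x = r_b·(cos φ + φ·sin φ) = 45.742003·(0.85626708 + 0.54279740·0.51653333) = 51.992192
y = r_b·(sin φ − φ·cos φ) = 45.742003·(0.51653333 − 0.54279740·0.85626708) = 2.367322

x=51.992192 y=2.367322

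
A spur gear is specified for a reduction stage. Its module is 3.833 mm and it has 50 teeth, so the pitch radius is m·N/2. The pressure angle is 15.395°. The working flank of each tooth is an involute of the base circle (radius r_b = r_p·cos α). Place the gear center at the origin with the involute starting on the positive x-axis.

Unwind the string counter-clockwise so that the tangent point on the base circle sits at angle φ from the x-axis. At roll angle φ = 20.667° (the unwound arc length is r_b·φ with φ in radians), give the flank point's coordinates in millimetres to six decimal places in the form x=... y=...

pitch radius r_p = m·N/2 = 3.833·50/2 = 95.825000
base radius r_b = r_p·cos α = 95.825000·cos 15.395° = 92.386662
roll angle φ = 20.667° = 0.36070720 rad
x = r_b·(cos φ + φ·sin φ) = 92.386662·(0.93564746 + 0.36070720·0.35293601) = 98.202774
y = r_b·(sin φ − φ·cos φ) = 92.386662·(0.35293601 − 0.36070720·0.93564746) = 1.426564

x=98.202774 y=1.426564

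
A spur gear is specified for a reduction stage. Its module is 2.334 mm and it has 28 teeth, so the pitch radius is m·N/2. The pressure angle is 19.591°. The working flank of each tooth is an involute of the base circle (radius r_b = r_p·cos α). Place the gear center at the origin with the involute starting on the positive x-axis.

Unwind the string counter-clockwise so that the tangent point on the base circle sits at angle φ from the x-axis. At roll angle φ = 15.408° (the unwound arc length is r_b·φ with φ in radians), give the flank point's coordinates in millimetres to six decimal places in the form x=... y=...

pitch radius r_p = m·N/2 = 2.334·28/2 = 32.676000
base radius r_b = r_p·cos α = 32.676000·cos 19.591° = 30.784391
roll angle φ = 15.408° = 0.26892033 rad
x = r_b·(cos φ + φ·sin φ) = 30.784391·(0.96405832 + 0.26892033·0.26569073) = 31.877481
y = r_b·(sin φ − φ·cos φ) = 30.784391·(0.26569073 − 0.26892033·0.96405832) = 0.198124

x=31.877481 y=0.198124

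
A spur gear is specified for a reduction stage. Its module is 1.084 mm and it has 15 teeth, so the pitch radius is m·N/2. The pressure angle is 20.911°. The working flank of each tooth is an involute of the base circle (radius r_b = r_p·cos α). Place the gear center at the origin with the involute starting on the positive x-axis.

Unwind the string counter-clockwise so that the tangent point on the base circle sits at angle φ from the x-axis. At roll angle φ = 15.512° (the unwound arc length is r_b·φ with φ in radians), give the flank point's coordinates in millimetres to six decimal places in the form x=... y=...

pitch radius r_p = m·N/2 = 1.084·15/2 = 8.130000
base radius r_b = r_p·cos α = 8.130000·cos 20.911° = 7.594525
roll angle φ = 15.512° = 0.27073547 rad
x = r_b·(cos φ + φ·sin φ) = 7.594525·(0.96357446 + 0.27073547·0.26744019) = 7.867777
y = r_b·(sin φ − φ·cos φ) = 7.594525·(0.26744019 − 0.27073547·0.96357446) = 0.049869

x=7.867777 y=0.049869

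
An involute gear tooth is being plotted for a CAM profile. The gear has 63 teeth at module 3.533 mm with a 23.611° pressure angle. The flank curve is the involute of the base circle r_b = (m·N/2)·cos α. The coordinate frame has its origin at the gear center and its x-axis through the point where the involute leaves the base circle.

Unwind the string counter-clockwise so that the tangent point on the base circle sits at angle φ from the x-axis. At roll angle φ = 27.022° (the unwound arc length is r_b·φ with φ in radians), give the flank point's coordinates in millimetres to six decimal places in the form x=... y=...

x=112.690945 y=3.487046

pitch radius r_p = m·N/2 = 3.533·63/2 = 111.289500
base radius r_b = r_p·cos α = 111.289500·cos 23.611° = 101.972994
roll angle φ = 27.022° = 0.47162287 rad
x = r_b·(cos φ + φ·sin φ) = 101.972994·(0.89083214 + 0.47162287·0.45433259) = 112.690945
y = r_b·(sin φ − φ·cos φ) = 101.972994·(0.45433259 − 0.47162287·0.89083214) = 3.487046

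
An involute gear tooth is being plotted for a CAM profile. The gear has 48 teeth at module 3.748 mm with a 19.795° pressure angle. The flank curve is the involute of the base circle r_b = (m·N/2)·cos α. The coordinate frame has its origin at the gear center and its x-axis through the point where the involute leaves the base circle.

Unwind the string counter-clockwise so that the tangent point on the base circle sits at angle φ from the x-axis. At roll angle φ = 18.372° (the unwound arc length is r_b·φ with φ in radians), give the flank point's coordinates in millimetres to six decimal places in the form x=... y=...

x=88.876637 y=0.920592

pitch radius r_p = m·N/2 = 3.748·48/2 = 89.952000
base radius r_b = r_p·cos α = 89.952000·cos 19.795° = 84.636766
roll angle φ = 18.372° = 0.32065189 rad
x = r_b·(cos φ + φ·sin φ) = 84.636766·(0.94903015 + 0.32065189·0.31518529) = 88.876637
y = r_b·(sin φ − φ·cos φ) = 84.636766·(0.31518529 − 0.32065189·0.94903015) = 0.920592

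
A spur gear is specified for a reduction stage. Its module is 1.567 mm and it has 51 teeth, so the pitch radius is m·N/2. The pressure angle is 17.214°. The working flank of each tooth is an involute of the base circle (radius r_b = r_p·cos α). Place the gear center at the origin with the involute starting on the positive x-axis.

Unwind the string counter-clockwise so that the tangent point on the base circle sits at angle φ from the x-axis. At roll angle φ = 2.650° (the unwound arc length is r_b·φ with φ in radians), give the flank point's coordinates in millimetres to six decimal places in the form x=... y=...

pitch radius r_p = m·N/2 = 1.567·51/2 = 39.958500
base radius r_b = r_p·cos α = 39.958500·cos 17.214° = 38.168602
roll angle φ = 2.650° = 0.04625123 rad
x = r_b·(cos φ + φ·sin φ) = 38.168602·(0.99893060 + 0.04625123·0.04623474) = 38.209405
y = r_b·(sin φ − φ·cos φ) = 38.168602·(0.04623474 − 0.04625123·0.99893060) = 0.001259

x=38.209405 y=0.001259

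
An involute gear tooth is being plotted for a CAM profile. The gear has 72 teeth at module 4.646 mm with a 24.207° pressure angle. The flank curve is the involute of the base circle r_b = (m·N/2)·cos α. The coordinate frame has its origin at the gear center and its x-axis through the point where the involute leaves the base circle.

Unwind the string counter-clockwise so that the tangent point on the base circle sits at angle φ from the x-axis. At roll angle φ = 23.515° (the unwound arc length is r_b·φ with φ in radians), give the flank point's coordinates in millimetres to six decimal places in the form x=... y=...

x=164.860888 y=3.456390

pitch radius r_p = m·N/2 = 4.646·72/2 = 167.256000
base radius r_b = r_p·cos α = 167.256000·cos 24.207° = 152.549185
roll angle φ = 23.515° = 0.41041417 rad
x = r_b·(cos φ + φ·sin φ) = 152.549185·(0.91695565 + 0.41041417·0.39898914) = 164.860888
y = r_b·(sin φ − φ·cos φ) = 152.549185·(0.39898914 − 0.41041417·0.91695565) = 3.456390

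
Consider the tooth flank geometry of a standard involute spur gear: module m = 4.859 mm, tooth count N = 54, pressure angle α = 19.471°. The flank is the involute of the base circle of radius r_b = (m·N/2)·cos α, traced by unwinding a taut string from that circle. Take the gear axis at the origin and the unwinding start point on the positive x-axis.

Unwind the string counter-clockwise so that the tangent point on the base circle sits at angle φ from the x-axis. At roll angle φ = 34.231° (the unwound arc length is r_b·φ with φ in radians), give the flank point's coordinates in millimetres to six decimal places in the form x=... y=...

pitch radius r_p = m·N/2 = 4.859·54/2 = 131.193000
base radius r_b = r_p·cos α = 131.193000·cos 19.471° = 123.690115
roll angle φ = 34.231° = 0.59744366 rad
x = r_b·(cos φ + φ·sin φ) = 123.690115·(0.82677634 + 0.59744366·0.56253079) = 143.833890
y = r_b·(sin φ − φ·cos φ) = 123.690115·(0.56253079 − 0.59744366·0.82677634) = 8.482484

x=143.833890 y=8.482484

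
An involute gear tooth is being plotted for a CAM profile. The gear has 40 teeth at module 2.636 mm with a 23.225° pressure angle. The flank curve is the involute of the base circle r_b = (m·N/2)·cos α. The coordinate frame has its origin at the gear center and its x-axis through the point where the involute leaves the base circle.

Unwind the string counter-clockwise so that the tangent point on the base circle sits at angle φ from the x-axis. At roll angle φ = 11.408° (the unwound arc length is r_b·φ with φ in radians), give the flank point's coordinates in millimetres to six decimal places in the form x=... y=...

pitch radius r_p = m·N/2 = 2.636·40/2 = 52.720000
base radius r_b = r_p·cos α = 52.720000·cos 23.225° = 48.447748
roll angle φ = 11.408° = 0.19910716 rad
x = r_b·(cos φ + φ·sin φ) = 48.447748·(0.98024357 + 0.19910716·0.19779421) = 49.398575
y = r_b·(sin φ − φ·cos φ) = 48.447748·(0.19779421 − 0.19910716·0.98024357) = 0.126967

x=49.398575 y=0.126967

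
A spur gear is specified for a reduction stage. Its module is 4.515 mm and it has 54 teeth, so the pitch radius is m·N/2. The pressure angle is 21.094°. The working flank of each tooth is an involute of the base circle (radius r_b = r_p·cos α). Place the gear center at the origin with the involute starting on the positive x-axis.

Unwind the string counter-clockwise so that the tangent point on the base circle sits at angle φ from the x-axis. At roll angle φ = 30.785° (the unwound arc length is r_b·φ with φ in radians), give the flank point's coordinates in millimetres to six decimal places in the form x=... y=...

x=128.987596 y=5.712649

pitch radius r_p = m·N/2 = 4.515·54/2 = 121.905000
base radius r_b = r_p·cos α = 121.905000·cos 21.094° = 113.736296
roll angle φ = 30.785° = 0.53729961 rad
x = r_b·(cos φ + φ·sin φ) = 113.736296·(0.85909392 + 0.53729961·0.51181797) = 128.987596
y = r_b·(sin φ − φ·cos φ) = 113.736296·(0.51181797 − 0.53729961·0.85909392) = 5.712649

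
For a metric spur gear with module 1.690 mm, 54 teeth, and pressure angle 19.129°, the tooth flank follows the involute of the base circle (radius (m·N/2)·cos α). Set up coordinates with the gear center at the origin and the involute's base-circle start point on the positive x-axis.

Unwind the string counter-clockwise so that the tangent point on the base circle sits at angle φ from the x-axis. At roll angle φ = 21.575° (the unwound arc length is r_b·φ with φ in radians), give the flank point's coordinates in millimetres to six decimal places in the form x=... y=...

x=46.059354 y=0.756441

pitch radius r_p = m·N/2 = 1.690·54/2 = 45.630000
base radius r_b = r_p·cos α = 45.630000·cos 19.129° = 43.110456
roll angle φ = 21.575° = 0.37655479 rad
x = r_b·(cos φ + φ·sin φ) = 43.110456·(0.92993702 + 0.37655479·0.36771883) = 46.059354
y = r_b·(sin φ − φ·cos φ) = 43.110456·(0.36771883 − 0.37655479·0.92993702) = 0.756441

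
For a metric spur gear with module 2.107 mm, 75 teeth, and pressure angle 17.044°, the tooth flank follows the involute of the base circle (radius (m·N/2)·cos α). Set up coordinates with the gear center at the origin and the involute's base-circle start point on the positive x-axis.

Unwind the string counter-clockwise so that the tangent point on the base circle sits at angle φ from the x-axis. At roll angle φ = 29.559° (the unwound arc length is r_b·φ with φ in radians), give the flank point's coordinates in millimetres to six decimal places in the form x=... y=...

pitch radius r_p = m·N/2 = 2.107·75/2 = 79.012500
base radius r_b = r_p·cos α = 79.012500·cos 17.044° = 75.542267
roll angle φ = 29.559° = 0.51590187 rad
x = r_b·(cos φ + φ·sin φ) = 75.542267·(0.86984816 + 0.51590187·0.49331954) = 84.936147
y = r_b·(sin φ − φ·cos φ) = 75.542267·(0.49331954 − 0.51590187·0.86984816) = 3.366409

x=84.936147 y=3.366409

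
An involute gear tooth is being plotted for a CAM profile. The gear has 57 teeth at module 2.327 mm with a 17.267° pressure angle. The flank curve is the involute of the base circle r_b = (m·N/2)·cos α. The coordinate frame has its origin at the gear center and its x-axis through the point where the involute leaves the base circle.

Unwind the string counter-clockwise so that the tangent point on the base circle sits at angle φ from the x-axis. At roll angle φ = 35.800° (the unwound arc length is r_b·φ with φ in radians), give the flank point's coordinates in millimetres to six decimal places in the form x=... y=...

pitch radius r_p = m·N/2 = 2.327·57/2 = 66.319500
base radius r_b = r_p·cos α = 66.319500·cos 17.267° = 63.330607
roll angle φ = 35.800° = 0.62482787 rad
x = r_b·(cos φ + φ·sin φ) = 63.330607·(0.81106382 + 0.62482787·0.58495767) = 74.512366
y = r_b·(sin φ − φ·cos φ) = 63.330607·(0.58495767 − 0.62482787·0.81106382) = 4.951339

x=74.512366 y=4.951339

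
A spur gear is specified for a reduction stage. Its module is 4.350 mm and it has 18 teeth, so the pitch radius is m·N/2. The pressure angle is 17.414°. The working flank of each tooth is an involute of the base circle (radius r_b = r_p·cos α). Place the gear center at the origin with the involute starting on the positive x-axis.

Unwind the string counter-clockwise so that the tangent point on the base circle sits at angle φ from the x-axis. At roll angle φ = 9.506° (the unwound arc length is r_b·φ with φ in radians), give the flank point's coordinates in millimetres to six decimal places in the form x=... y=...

pitch radius r_p = m·N/2 = 4.350·18/2 = 39.150000
base radius r_b = r_p·cos α = 39.150000·cos 17.414° = 37.355647
roll angle φ = 9.506° = 0.16591100 rad
x = r_b·(cos φ + φ·sin φ) = 37.355647·(0.98626831 + 0.16591100·0.16515089) = 37.866249
y = r_b·(sin φ − φ·cos φ) = 37.355647·(0.16515089 − 0.16591100·0.98626831) = 0.056711

x=37.866249 y=0.056711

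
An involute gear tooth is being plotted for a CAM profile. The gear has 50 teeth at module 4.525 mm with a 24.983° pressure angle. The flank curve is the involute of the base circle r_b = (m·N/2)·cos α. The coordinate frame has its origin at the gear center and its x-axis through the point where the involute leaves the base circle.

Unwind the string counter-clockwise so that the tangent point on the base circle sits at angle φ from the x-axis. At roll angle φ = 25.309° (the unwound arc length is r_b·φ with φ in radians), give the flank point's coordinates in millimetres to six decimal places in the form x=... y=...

pitch radius r_p = m·N/2 = 4.525·50/2 = 113.125000
base radius r_b = r_p·cos α = 113.125000·cos 24.983° = 102.540249
roll angle φ = 25.309° = 0.44172538 rad
x = r_b·(cos φ + φ·sin φ) = 102.540249·(0.90401541 + 0.44172538·0.42749987) = 112.061414
y = r_b·(sin φ − φ·cos φ) = 102.540249·(0.42749987 − 0.44172538·0.90401541) = 2.888899

x=112.061414 y=2.888899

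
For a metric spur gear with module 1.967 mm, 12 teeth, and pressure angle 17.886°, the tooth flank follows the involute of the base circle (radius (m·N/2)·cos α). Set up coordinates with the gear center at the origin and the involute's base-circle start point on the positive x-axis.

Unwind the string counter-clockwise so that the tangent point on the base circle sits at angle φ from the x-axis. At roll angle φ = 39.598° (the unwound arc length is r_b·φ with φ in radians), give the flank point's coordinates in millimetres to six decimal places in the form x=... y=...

x=13.602039 y=1.177837

pitch radius r_p = m·N/2 = 1.967·12/2 = 11.802000
base radius r_b = r_p·cos α = 11.802000·cos 17.886° = 11.231603
roll angle φ = 39.598° = 0.69111548 rad
x = r_b·(cos φ + φ·sin φ) = 11.231603·(0.77053549 + 0.69111548·0.63739709) = 13.602039
y = r_b·(sin φ − φ·cos φ) = 11.231603·(0.63739709 − 0.69111548·0.77053549) = 1.177837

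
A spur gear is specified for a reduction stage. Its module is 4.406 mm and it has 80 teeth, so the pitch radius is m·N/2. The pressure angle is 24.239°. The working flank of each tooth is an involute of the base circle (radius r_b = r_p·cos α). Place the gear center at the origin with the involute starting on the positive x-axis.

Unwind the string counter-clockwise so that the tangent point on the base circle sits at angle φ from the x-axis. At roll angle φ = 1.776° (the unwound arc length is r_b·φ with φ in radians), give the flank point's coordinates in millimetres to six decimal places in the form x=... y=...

x=160.780021 y=0.001595

pitch radius r_p = m·N/2 = 4.406·80/2 = 176.240000
base radius r_b = r_p·cos α = 176.240000·cos 24.239° = 160.702837
roll angle φ = 1.776° = 0.03099705 rad
x = r_b·(cos φ + φ·sin φ) = 160.702837·(0.99951963 + 0.03099705·0.03099208) = 160.780021
y = r_b·(sin φ − φ·cos φ) = 160.702837·(0.03099208 − 0.03099705·0.99951963) = 0.001595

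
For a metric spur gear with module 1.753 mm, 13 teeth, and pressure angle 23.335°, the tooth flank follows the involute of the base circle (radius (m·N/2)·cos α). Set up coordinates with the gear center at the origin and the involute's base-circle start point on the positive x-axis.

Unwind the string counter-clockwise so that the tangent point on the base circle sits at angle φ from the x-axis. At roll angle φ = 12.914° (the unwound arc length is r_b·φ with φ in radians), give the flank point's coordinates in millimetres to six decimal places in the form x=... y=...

pitch radius r_p = m·N/2 = 1.753·13/2 = 11.394500
base radius r_b = r_p·cos α = 11.394500·cos 23.335° = 10.462482
roll angle φ = 12.914° = 0.22539182 rad
x = r_b·(cos φ + φ·sin φ) = 10.462482·(0.97470661 + 0.22539182·0.22348829) = 10.724871
y = r_b·(sin φ − φ·cos φ) = 10.462482·(0.22348829 − 0.22539182·0.97470661) = 0.039730

x=10.724871 y=0.039730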